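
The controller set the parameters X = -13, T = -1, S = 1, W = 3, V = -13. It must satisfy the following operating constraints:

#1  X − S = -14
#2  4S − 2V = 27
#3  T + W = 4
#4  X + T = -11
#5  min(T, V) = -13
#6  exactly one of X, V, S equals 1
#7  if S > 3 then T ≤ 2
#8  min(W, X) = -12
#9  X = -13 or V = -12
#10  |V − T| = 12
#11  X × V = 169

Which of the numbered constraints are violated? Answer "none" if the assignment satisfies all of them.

#1 X − S = -13 − 1 = -14  ✓
#2 4S − 2V = 4(1) − 2(-13) = 30, not 27  ✗
#3 T + W = -1 + 3 = 2, not 4  ✗
#4 X + T = -13 + (-1) = -14, not -11  ✗
#5 min(-1, -13) = -13  ✓
#6 X=-13, V=-13, S=1; 1 of them equals 1  ✓
#7 S = 1, not > 3; antecedent false, conditional vacuously true  ✓
#8 min(3, -13) = -13, not -12  ✗
#9 X = -13 = -13 (first disjunct)  ✓
#10 |-13 − (-1)| = 12  ✓
#11 X × V = -13 × (-13) = 169  ✓

No — constraints 2, 3, 4, and 8 are not satisfied.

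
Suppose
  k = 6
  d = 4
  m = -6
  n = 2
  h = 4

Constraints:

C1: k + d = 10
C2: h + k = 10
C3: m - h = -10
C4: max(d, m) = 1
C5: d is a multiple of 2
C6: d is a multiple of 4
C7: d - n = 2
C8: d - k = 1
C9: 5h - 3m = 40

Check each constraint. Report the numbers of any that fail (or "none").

Constraints 4, 8, 9 do not hold.

C1: k + d = 6 + 4 = 10 — holds.
C2: h + k = 4 + 6 = 10 — holds.
C3: m - h = -6 - 4 = -10 — holds.
C4: max(4, -6) = 4, not 1 — does not hold.
C5: 4 / 2 = 2, so 2 divides 4 — holds.
C6: 4 / 4 = 1, so 4 divides 4 — holds.
C7: d - n = 4 - 2 = 2 — holds.
C8: d - k = 4 - 6 = -2, not 1 — does not hold.
C9: 5h - 3m = 5(4) - 3(-6) = 38, not 40 — does not hold.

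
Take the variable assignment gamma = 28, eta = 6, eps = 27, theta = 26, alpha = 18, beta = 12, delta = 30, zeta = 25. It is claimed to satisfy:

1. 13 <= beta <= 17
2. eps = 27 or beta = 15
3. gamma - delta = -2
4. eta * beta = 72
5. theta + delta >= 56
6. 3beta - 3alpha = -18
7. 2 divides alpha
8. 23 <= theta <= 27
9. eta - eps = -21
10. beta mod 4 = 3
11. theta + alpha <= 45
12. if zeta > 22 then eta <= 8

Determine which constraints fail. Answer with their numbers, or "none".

Constraints 1, 10 do not hold.

1. beta = 12 is outside [13, 17]  fails
2. eps = 27 = 27 (first disjunct)  holds
3. gamma - delta = 28 - 30 = -2  holds
4. eta * beta = 6 * 12 = 72  holds
5. theta + delta = 26 + 30 = 56; 56 ≥ 56  holds
6. 3beta - 3alpha = 3(12) - 3(18) = -18  holds
7. 18 / 2 = 9, so 2 divides 18  holds
8. theta = 26 lies in [23, 27]  holds
9. eta - eps = 6 - 27 = -21  holds
10. 12 mod 4 = 0, not 3  fails
11. theta + alpha = 26 + 18 = 44; 44 ≤ 45  holds
12. zeta = 25 > 22, so we need eta ≤ 8; eta = 6 ≤ 8  holds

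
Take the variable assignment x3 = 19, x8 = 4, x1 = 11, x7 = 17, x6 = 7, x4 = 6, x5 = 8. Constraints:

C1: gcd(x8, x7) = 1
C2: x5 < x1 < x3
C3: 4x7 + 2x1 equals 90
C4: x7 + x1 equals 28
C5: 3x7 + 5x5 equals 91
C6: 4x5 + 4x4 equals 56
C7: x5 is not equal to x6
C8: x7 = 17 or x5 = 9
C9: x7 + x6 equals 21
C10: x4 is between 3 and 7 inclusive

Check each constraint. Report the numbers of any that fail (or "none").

C1: gcd(4, 17) = 1  holds
C2: values 8 < 11 < 19  holds
C3: 4x7 + 2x1 = 4(17) + 2(11) = 90  holds
C4: x7 + x1 = 17 + 11 = 28  holds
C5: 3x7 + 5x5 = 3(17) + 5(8) = 91  holds
C6: 4x5 + 4x4 = 4(8) + 4(6) = 56  holds
C7: x5 = 8, x6 = 7; distinct  holds
C8: x7 = 17 = 17 (first disjunct)  holds
C9: x7 + x6 = 17 + 7 = 24, not 21  fails
C10: x4 = 6 lies in [3, 7]  holds

The assignment fails constraint 9.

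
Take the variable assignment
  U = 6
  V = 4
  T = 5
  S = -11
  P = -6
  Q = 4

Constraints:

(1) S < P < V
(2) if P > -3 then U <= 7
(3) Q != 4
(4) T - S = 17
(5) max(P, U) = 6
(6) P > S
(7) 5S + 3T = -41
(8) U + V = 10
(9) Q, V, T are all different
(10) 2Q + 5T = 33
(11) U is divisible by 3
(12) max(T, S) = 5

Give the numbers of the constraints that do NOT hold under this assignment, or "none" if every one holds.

Constraints 3, 4, 7, and 9 are violated.

(1) values -11 < -6 < 4  OK
(2) P = -6, not > -3; antecedent false, conditional vacuously true  OK
(3) Q = 4, but 4 is required to differ  FAIL
(4) T - S = 5 - (-11) = 16, not 17  FAIL
(5) max(-6, 6) = 6  OK
(6) P = -6, S = -11; -6 > -11  OK
(7) 5S + 3T = 5(-11) + 3(5) = -40, not -41  FAIL
(8) U + V = 6 + 4 = 10  OK
(9) Q = V = 4, not all different  FAIL
(10) 2Q + 5T = 2(4) + 5(5) = 33  OK
(11) 6 / 3 = 2, so 3 divides 6  OK
(12) max(5, -11) = 5  OK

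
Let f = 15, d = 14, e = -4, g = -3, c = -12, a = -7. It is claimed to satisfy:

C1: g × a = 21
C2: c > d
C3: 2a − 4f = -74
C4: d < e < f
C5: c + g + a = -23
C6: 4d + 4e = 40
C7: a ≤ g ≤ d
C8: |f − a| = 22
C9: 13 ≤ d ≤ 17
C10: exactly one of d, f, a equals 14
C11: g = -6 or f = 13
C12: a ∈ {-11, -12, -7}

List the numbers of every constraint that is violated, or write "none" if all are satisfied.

C1: g × a = -3 × (-7) = 21 — satisfied.
C2: c = -12, d = 14; -12 ≤ 14 (want >) — violated.
C3: 2a − 4f = 2(-7) − 4(15) = -74 — satisfied.
C4: values 14, -4, 15; d = 14 is not < e = -4 — violated.
C5: c + g + a = -12 + (-3) + (-7) = -22, not -23 — violated.
C6: 4d + 4e = 4(14) + 4(-4) = 40 — satisfied.
C7: values -7 ≤ -3 ≤ 14 — satisfied.
C8: |15 − (-7)| = 22 — satisfied.
C9: d = 14 lies in [13, 17] — satisfied.
C10: d=14, f=15, a=-7; 1 of them equals 14 — satisfied.
C11: g = -3 ≠ -6 and f = 15 ≠ 13; both disjuncts false — violated.
C12: a = -7 is in {-11, -12, -7} — satisfied.

Violated: 2, 4, 5, 11.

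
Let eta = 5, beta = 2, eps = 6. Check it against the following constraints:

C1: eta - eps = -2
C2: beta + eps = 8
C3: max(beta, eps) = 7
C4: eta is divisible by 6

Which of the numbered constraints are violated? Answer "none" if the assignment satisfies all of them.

Constraints 1, 3, 4 are violated.

C1: eta - eps = 5 - 6 = -1, not -2 — violated.
C2: beta + eps = 2 + 6 = 8 — OK.
C3: max(2, 6) = 6, not 7 — violated.
C4: 5 = 6*0 + 5, so 6 does not divide 5 — violated.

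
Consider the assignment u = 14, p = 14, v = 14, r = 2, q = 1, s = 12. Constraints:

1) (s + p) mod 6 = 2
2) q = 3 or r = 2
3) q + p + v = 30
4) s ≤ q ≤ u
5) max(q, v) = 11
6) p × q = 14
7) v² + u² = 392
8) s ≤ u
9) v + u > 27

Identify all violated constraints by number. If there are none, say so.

Constraints 3, 4, and 5 do not hold.

1) s + p = 26; 26 mod 6 = 2 — holds.
2) q = 1 ≠ 3, but r = 2 = 2 (second disjunct) — holds.
3) q + p + v = 1 + 14 + 14 = 29, not 30 — does not hold.
4) values 12, 1, 14; s = 12 is not ≤ q = 1 — does not hold.
5) max(1, 14) = 14, not 11 — does not hold.
6) p × q = 14 × 1 = 14 — holds.
7) v² + u² = 14² + 14² = 196 + 196 = 392 — holds.
8) s = 12, u = 14; 12 ≤ 14 — holds.
9) v + u = 14 + 14 = 28; 28 > 27 — holds.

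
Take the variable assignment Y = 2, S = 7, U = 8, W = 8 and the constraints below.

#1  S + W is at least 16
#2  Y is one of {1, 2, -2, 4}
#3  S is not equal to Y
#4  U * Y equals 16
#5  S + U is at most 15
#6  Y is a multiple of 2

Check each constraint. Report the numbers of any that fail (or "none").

#1 S + W = 7 + 8 = 15; 15 < 16, bound 16 not met — violated.
#2 Y = 2 is in {1, 2, -2, 4} — OK.
#3 S = 7, Y = 2; distinct — OK.
#4 U * Y = 8 * 2 = 16 — OK.
#5 S + U = 7 + 8 = 15; 15 ≤ 15 — OK.
#6 2 / 2 = 1, so 2 divides 2 — OK.

Violated: 1.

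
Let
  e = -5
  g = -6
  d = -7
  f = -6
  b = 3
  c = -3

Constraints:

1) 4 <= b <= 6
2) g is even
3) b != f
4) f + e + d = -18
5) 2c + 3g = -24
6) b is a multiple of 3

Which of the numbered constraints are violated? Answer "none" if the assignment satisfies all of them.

1) b = 3 is outside [4, 6]  fails
2) g = -6 is even  holds
3) b = 3, f = -6; distinct  holds
4) f + e + d = -6 + (-5) + (-7) = -18  holds
5) 2c + 3g = 2(-3) + 3(-6) = -24  holds
6) 3 / 3 = 1, so 3 divides 3  holds

Constraint 1 is violated.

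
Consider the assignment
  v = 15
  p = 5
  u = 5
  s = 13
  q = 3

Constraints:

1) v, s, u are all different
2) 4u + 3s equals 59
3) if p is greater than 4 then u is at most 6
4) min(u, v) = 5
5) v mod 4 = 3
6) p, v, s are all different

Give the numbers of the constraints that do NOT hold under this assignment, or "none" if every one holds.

No violations.

1) values 15, 13, 5 are pairwise distinct — holds.
2) 4u + 3s = 4(5) + 3(13) = 59 — holds.
3) p = 5 > 4, so we need u ≤ 6; u = 5 ≤ 6 — holds.
4) min(5, 15) = 5 — holds.
5) 15 mod 4 = 3 — holds.
6) values 5, 15, 13 are pairwise distinct — holds.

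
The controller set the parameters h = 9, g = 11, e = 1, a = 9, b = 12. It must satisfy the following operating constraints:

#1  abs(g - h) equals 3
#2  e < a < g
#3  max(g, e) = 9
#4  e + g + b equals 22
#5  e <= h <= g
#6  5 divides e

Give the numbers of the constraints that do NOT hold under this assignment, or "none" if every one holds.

The assignment fails constraints 1, 3, 4, and 6.

#1 abs(11 - 9) = 2, not 3 — fails.
#2 values 1 < 9 < 11 — holds.
#3 max(11, 1) = 11, not 9 — fails.
#4 e + g + b = 1 + 11 + 12 = 24, not 22 — fails.
#5 values 1 <= 9 <= 11 — holds.
#6 1 = 5*0 + 1, so 5 does not divide 1 — fails.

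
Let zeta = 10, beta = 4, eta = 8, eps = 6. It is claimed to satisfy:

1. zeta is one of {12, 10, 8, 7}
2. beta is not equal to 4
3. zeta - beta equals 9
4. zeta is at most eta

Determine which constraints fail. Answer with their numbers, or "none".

No — constraints 2, 3, and 4 are not satisfied.

1. zeta = 10 is in {12, 10, 8, 7} — holds.
2. beta = 4, but 4 is required to differ — fails.
3. zeta - beta = 10 - 4 = 6, not 9 — fails.
4. zeta = 10, eta = 8; 10 > 8 (want ≤) — fails.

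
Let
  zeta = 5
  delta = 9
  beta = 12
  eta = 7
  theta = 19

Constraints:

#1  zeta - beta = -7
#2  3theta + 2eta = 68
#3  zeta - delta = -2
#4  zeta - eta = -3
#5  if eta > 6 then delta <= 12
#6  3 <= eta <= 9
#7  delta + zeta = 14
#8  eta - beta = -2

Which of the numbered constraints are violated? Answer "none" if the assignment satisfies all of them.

The assignment fails constraints 2, 3, 4, and 8.

#1 zeta - beta = 5 - 12 = -7 — satisfied.
#2 3theta + 2eta = 3(19) + 2(7) = 71, not 68 — violated.
#3 zeta - delta = 5 - 9 = -4, not -2 — violated.
#4 zeta - eta = 5 - 7 = -2, not -3 — violated.
#5 eta = 7 > 6, so we need delta ≤ 12; delta = 9 ≤ 12 — satisfied.
#6 eta = 7 lies in [3, 9] — satisfied.
#7 delta + zeta = 9 + 5 = 14 — satisfied.
#8 eta - beta = 7 - 12 = -5, not -2 — violated.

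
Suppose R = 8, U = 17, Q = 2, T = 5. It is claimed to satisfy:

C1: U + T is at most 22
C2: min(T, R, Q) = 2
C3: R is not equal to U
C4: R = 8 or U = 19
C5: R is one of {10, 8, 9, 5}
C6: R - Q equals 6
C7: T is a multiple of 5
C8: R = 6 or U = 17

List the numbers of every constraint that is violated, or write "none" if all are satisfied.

C1: U + T = 17 + 5 = 22; 22 ≤ 22  true
C2: min(5, 8, 2) = 2  true
C3: R = 8, U = 17; distinct  true
C4: R = 8 = 8 (first disjunct)  true
C5: R = 8 is in {10, 8, 9, 5}  true
C6: R - Q = 8 - 2 = 6  true
C7: 5 / 5 = 1, so 5 divides 5  true
C8: R = 8 ≠ 6, but U = 17 = 17 (second disjunct)  true

Yes — all constraints hold.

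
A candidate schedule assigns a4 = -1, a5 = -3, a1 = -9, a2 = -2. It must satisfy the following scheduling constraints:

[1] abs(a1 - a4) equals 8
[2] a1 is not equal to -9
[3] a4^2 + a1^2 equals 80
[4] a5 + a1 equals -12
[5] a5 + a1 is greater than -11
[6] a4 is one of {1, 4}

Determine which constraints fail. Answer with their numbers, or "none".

Violated: 2, 3, 5, 6.

[1] abs(-9 - (-1)) = 8  holds
[2] a1 = -9, but -9 is required to differ  fails
[3] a4^2 + a1^2 = (-1)^2 + (-9)^2 = 1 + 81 = 82, not 80  fails
[4] a5 + a1 = -3 + (-9) = -12  holds
[5] a5 + a1 = -3 + (-9) = -12; -12 ≤ -11, bound -11 not met  fails
[6] a4 = -1 is not in {1, 4}  fails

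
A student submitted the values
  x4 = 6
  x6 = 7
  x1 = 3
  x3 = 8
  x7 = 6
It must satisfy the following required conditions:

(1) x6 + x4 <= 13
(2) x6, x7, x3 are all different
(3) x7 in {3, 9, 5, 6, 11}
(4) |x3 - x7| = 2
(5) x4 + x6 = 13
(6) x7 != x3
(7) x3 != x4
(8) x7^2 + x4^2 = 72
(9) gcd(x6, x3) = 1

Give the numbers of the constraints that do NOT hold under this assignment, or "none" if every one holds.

(1) x6 + x4 = 7 + 6 = 13; 13 ≤ 13  ✔
(2) values 7, 6, 8 are pairwise distinct  ✔
(3) x7 = 6 is in {3, 9, 5, 6, 11}  ✔
(4) |8 - 6| = 2  ✔
(5) x4 + x6 = 6 + 7 = 13  ✔
(6) x7 = 6, x3 = 8; distinct  ✔
(7) x3 = 8, x4 = 6; distinct  ✔
(8) x7^2 + x4^2 = 6^2 + 6^2 = 36 + 36 = 72  ✔
(9) gcd(7, 8) = 1  ✔

All constraints are satisfied.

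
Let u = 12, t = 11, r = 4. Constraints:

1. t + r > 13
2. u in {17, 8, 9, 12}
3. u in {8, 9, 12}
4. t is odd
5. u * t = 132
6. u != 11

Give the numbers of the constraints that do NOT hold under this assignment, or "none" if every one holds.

None — every constraint holds.

1. t + r = 11 + 4 = 15; 15 > 13 — holds.
2. u = 12 is in {17, 8, 9, 12} — holds.
3. u = 12 is in {8, 9, 12} — holds.
4. t = 11 is odd — holds.
5. u * t = 12 * 11 = 132 — holds.
6. u = 12, and 12 ≠ 11 — holds.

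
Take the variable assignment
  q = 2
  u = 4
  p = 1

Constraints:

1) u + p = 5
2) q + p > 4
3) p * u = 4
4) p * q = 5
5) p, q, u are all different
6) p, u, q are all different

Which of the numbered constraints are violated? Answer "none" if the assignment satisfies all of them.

Constraints 2 and 4 do not hold.

1) u + p = 4 + 1 = 5 — holds.
2) q + p = 2 + 1 = 3; 3 ≤ 4, bound 4 not met — does not hold.
3) p * u = 1 * 4 = 4 — holds.
4) p * q = 1 * 2 = 2, not 5 — does not hold.
5) values 1, 2, 4 are pairwise distinct — holds.
6) values 1, 4, 2 are pairwise distinct — holds.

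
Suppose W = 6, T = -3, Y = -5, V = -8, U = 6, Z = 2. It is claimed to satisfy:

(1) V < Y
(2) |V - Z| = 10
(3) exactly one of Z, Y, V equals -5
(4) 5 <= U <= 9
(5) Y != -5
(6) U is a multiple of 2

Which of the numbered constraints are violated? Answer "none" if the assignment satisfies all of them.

Constraint 5 is violated.

(1) V = -8, Y = -5; -8 < -5 — satisfied.
(2) |-8 - 2| = 10 — satisfied.
(3) Z=2, Y=-5, V=-8; 1 of them equals -5 — satisfied.
(4) U = 6 lies in [5, 9] — satisfied.
(5) Y = -5, but -5 is required to differ — violated.
(6) 6 / 2 = 3, so 2 divides 6 — satisfied.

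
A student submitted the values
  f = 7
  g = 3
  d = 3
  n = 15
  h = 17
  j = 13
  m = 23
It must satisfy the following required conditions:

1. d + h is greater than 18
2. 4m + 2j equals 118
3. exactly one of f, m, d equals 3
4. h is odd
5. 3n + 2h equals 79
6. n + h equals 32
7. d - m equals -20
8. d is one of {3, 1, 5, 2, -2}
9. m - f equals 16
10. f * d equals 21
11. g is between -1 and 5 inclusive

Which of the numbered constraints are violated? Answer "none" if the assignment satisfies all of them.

None — every constraint holds.

1. d + h = 3 + 17 = 20; 20 > 18  ✔
2. 4m + 2j = 4(23) + 2(13) = 118  ✔
3. f=7, m=23, d=3; 1 of them equals 3  ✔
4. h = 17 is odd  ✔
5. 3n + 2h = 3(15) + 2(17) = 79  ✔
6. n + h = 15 + 17 = 32  ✔
7. d - m = 3 - 23 = -20  ✔
8. d = 3 is in {3, 1, 5, 2, -2}  ✔
9. m - f = 23 - 7 = 16  ✔
10. f * d = 7 * 3 = 21  ✔
11. g = 3 lies in [-1, 5]  ✔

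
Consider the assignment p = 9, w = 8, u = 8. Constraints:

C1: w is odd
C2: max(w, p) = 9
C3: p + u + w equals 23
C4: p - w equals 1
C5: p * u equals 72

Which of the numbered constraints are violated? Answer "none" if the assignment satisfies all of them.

No — constraints 1 and 3 are not satisfied.

C1: w = 8 is even  false
C2: max(8, 9) = 9  true
C3: p + u + w = 9 + 8 + 8 = 25, not 23  false
C4: p - w = 9 - 8 = 1  true
C5: p * u = 9 * 8 = 72  true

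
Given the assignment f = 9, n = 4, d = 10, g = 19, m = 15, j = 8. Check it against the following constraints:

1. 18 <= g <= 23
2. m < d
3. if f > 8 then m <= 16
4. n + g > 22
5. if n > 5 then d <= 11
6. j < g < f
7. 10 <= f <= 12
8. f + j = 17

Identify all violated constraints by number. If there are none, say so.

Violated: 2, 6, and 7.

1. g = 19 lies in [18, 23] — OK.
2. m = 15, d = 10; 15 ≥ 10 (want <) — violated.
3. f = 9 > 8, so we need m ≤ 16; m = 15 ≤ 16 — OK.
4. n + g = 4 + 19 = 23; 23 > 22 — OK.
5. n = 4, not > 5; antecedent false, conditional vacuously true — OK.
6. values 8, 19, 9; g = 19 is not < f = 9 — violated.
7. f = 9 is outside [10, 12] — violated.
8. f + j = 9 + 8 = 17 — OK.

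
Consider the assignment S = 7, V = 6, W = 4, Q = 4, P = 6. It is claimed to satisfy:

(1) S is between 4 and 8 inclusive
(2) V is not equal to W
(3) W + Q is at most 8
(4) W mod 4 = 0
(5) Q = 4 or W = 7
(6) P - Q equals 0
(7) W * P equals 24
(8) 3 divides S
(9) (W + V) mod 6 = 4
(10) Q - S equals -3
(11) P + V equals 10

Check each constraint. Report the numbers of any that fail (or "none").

Constraints 6, 8, 11 are violated.

(1) S = 7 lies in [4, 8]  holds
(2) V = 6, W = 4; distinct  holds
(3) W + Q = 4 + 4 = 8; 8 ≤ 8  holds
(4) 4 mod 4 = 0  holds
(5) Q = 4 = 4 (first disjunct)  holds
(6) P - Q = 6 - 4 = 2, not 0  fails
(7) W * P = 4 * 6 = 24  holds
(8) 7 = 3*2 + 1, so 3 does not divide 7  fails
(9) W + V = 10; 10 mod 6 = 4  holds
(10) Q - S = 4 - 7 = -3  holds
(11) P + V = 6 + 6 = 12, not 10  fails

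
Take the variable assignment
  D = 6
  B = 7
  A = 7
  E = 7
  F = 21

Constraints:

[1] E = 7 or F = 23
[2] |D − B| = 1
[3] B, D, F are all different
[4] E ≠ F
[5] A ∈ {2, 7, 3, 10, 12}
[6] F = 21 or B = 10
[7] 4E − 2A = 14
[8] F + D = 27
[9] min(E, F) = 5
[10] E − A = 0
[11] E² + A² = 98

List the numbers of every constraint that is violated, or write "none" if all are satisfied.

No — constraint 9 is not satisfied.

[1] E = 7 = 7 (first disjunct) — holds.
[2] |6 − 7| = 1 — holds.
[3] values 7, 6, 21 are pairwise distinct — holds.
[4] E = 7, F = 21; distinct — holds.
[5] A = 7 is in {2, 7, 3, 10, 12} — holds.
[6] F = 21 = 21 (first disjunct) — holds.
[7] 4E − 2A = 4(7) − 2(7) = 14 — holds.
[8] F + D = 21 + 6 = 27 — holds.
[9] min(7, 21) = 7, not 5 — fails.
[10] E − A = 7 − 7 = 0 — holds.
[11] E² + A² = 7² + 7² = 49 + 49 = 98 — holds.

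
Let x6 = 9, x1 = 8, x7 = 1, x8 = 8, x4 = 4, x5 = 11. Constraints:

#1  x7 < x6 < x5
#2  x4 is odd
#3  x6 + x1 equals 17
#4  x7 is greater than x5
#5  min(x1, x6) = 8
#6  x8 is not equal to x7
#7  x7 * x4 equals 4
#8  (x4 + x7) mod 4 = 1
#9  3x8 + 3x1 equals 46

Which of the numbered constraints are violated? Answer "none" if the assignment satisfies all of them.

Constraints 2, 4, and 9 do not hold.

#1 values 1 < 9 < 11 — holds.
#2 x4 = 4 is even — does not hold.
#3 x6 + x1 = 9 + 8 = 17 — holds.
#4 x7 = 1, x5 = 11; 1 ≤ 11 (want >) — does not hold.
#5 min(8, 9) = 8 — holds.
#6 x8 = 8, x7 = 1; distinct — holds.
#7 x7 * x4 = 1 * 4 = 4 — holds.
#8 x4 + x7 = 5; 5 mod 4 = 1 — holds.
#9 3x8 + 3x1 = 3(8) + 3(8) = 48, not 46 — does not hold.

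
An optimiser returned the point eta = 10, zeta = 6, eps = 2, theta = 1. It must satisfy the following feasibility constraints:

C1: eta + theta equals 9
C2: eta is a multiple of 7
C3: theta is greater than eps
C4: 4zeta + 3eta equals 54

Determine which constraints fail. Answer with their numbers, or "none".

No — constraints 1, 2, and 3 are not satisfied.

C1: eta + theta = 10 + 1 = 11, not 9 — violated.
C2: 10 = 7*1 + 3, so 7 does not divide 10 — violated.
C3: theta = 1, eps = 2; 1 ≤ 2 (want >) — violated.
C4: 4zeta + 3eta = 4(6) + 3(10) = 54 — satisfied.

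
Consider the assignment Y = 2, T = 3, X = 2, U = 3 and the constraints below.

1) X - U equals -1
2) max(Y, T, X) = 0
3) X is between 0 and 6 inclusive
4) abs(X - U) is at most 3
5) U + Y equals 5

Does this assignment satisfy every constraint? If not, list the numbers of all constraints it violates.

1) X - U = 2 - 3 = -1 — OK.
2) max(2, 3, 2) = 3, not 0 — violated.
3) X = 2 lies in [0, 6] — OK.
4) abs(2 - 3) = 1; 1 ≤ 3 — OK.
5) U + Y = 3 + 2 = 5 — OK.

Constraint 2 does not hold.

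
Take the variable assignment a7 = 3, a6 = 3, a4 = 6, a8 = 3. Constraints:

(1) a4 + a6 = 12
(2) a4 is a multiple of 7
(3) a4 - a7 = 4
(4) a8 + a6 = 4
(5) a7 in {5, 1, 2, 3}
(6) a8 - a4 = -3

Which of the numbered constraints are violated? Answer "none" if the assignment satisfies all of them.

(1) a4 + a6 = 6 + 3 = 9, not 12  fails
(2) 6 = 7*0 + 6, so 7 does not divide 6  fails
(3) a4 - a7 = 6 - 3 = 3, not 4  fails
(4) a8 + a6 = 3 + 3 = 6, not 4  fails
(5) a7 = 3 is in {5, 1, 2, 3}  holds
(6) a8 - a4 = 3 - 6 = -3  holds

Violated: 1, 2, 3, and 4.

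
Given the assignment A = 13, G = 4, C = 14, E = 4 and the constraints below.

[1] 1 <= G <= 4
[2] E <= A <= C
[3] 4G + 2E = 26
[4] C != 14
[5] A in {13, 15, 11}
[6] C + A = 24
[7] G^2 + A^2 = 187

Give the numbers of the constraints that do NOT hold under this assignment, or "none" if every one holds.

[1] G = 4 lies in [1, 4]  OK
[2] values 4 <= 13 <= 14  OK
[3] 4G + 2E = 4(4) + 2(4) = 24, not 26  FAIL
[4] C = 14, but 14 is required to differ  FAIL
[5] A = 13 is in {13, 15, 11}  OK
[6] C + A = 14 + 13 = 27, not 24  FAIL
[7] G^2 + A^2 = 4^2 + 13^2 = 16 + 169 = 185, not 187  FAIL

Constraints 3, 4, 6, and 7 do not hold.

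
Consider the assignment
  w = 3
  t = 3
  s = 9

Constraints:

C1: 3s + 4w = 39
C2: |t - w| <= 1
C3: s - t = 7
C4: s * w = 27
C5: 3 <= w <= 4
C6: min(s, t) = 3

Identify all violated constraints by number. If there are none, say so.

No — constraint 3 is not satisfied.

C1: 3s + 4w = 3(9) + 4(3) = 39  true
C2: |3 - 3| = 0; 0 ≤ 1  true
C3: s - t = 9 - 3 = 6, not 7  false
C4: s * w = 9 * 3 = 27  true
C5: w = 3 lies in [3, 4]  true
C6: min(9, 3) = 3  true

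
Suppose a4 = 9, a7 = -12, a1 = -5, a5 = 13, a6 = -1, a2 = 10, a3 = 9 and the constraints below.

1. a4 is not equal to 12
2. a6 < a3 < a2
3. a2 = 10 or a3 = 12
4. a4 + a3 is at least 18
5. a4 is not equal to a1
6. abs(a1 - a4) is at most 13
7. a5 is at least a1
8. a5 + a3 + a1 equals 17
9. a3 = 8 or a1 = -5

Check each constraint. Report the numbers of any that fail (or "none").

No — constraint 6 is not satisfied.

1. a4 = 9, and 9 ≠ 12  ✔
2. values -1 < 9 < 10  ✔
3. a2 = 10 = 10 (first disjunct)  ✔
4. a4 + a3 = 9 + 9 = 18; 18 ≥ 18  ✔
5. a4 = 9, a1 = -5; distinct  ✔
6. abs(-5 - 9) = 14; 14 > 13, exceeds bound 13  ✘
7. a5 = 13, a1 = -5; 13 ≥ -5  ✔
8. a5 + a3 + a1 = 13 + 9 + (-5) = 17  ✔
9. a3 = 9 ≠ 8, but a1 = -5 = -5 (second disjunct)  ✔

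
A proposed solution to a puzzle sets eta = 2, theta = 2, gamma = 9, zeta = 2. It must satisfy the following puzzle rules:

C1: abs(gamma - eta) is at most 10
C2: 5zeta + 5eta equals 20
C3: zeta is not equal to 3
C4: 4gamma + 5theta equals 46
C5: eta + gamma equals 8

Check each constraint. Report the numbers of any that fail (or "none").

The assignment fails constraint 5.

C1: abs(9 - 2) = 7; 7 ≤ 10 — holds.
C2: 5zeta + 5eta = 5(2) + 5(2) = 20 — holds.
C3: zeta = 2, and 2 ≠ 3 — holds.
C4: 4gamma + 5theta = 4(9) + 5(2) = 46 — holds.
C5: eta + gamma = 2 + 9 = 11, not 8 — does not hold.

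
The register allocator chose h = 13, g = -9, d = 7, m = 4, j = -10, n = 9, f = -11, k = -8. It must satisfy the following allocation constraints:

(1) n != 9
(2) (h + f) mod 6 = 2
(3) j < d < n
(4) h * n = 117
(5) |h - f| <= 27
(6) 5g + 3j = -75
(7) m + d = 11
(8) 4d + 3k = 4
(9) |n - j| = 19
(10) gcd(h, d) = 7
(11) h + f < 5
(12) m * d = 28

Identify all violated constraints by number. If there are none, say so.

(1) n = 9, but 9 is required to differ  FAIL
(2) h + f = 2; 2 mod 6 = 2  OK
(3) values -10 < 7 < 9  OK
(4) h * n = 13 * 9 = 117  OK
(5) |13 - (-11)| = 24; 24 ≤ 27  OK
(6) 5g + 3j = 5(-9) + 3(-10) = -75  OK
(7) m + d = 4 + 7 = 11  OK
(8) 4d + 3k = 4(7) + 3(-8) = 4  OK
(9) |9 - (-10)| = 19  OK
(10) gcd(13, 7) = 1, not 7  FAIL
(11) h + f = 13 + (-11) = 2; 2 < 5  OK
(12) m * d = 4 * 7 = 28  OK

Constraints 1 and 10 do not hold.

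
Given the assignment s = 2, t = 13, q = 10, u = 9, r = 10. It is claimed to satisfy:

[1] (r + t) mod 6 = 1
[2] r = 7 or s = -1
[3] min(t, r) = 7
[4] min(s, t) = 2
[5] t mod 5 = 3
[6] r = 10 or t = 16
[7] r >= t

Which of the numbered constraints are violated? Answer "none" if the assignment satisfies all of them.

[1] r + t = 23; 23 mod 6 = 5, not 1 — fails.
[2] r = 10 ≠ 7 and s = 2 ≠ -1; both disjuncts false — fails.
[3] min(13, 10) = 10, not 7 — fails.
[4] min(2, 13) = 2 — holds.
[5] 13 mod 5 = 3 — holds.
[6] r = 10 = 10 (first disjunct) — holds.
[7] r = 10, t = 13; 10 < 13 (want ≥) — fails.

No — constraints 1, 2, 3, 7 are not satisfied.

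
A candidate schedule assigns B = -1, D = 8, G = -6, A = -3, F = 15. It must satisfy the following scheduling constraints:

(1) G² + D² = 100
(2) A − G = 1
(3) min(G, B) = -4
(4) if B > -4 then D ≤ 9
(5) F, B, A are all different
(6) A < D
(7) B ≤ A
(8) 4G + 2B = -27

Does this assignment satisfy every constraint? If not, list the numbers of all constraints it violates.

(1) G² + D² = (-6)² + 8² = 36 + 64 = 100 — holds.
(2) A − G = -3 − (-6) = 3, not 1 — does not hold.
(3) min(-6, -1) = -6, not -4 — does not hold.
(4) B = -1 > -4, so we need D ≤ 9; D = 8 ≤ 9 — holds.
(5) values 15, -1, -3 are pairwise distinct — holds.
(6) A = -3, D = 8; -3 < 8 — holds.
(7) B = -1, A = -3; -1 > -3 (want ≤) — does not hold.
(8) 4G + 2B = 4(-6) + 2(-1) = -26, not -27 — does not hold.

Constraints 2, 3, 7, 8 are violated.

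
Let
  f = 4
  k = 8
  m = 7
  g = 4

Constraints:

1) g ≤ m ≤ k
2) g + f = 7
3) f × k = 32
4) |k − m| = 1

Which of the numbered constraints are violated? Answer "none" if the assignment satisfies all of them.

No — constraint 2 is not satisfied.

1) values 4 ≤ 7 ≤ 8 — holds.
2) g + f = 4 + 4 = 8, not 7 — does not hold.
3) f × k = 4 × 8 = 32 — holds.
4) |8 − 7| = 1 — holds.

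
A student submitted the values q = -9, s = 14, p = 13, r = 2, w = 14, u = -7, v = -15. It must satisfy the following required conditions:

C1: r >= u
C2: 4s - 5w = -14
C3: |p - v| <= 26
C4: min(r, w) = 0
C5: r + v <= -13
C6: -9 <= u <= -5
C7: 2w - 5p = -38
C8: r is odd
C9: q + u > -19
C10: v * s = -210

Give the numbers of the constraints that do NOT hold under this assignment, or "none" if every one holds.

C1: r = 2, u = -7; 2 ≥ -7  ✔
C2: 4s - 5w = 4(14) - 5(14) = -14  ✔
C3: |13 - (-15)| = 28; 28 > 26, exceeds bound 26  ✘
C4: min(2, 14) = 2, not 0  ✘
C5: r + v = 2 + (-15) = -13; -13 ≤ -13  ✔
C6: u = -7 lies in [-9, -5]  ✔
C7: 2w - 5p = 2(14) - 5(13) = -37, not -38  ✘
C8: r = 2 is even  ✘
C9: q + u = -9 + (-7) = -16; -16 > -19  ✔
C10: v * s = -15 * 14 = -210  ✔

Constraints 3, 4, 7, and 8 do not hold.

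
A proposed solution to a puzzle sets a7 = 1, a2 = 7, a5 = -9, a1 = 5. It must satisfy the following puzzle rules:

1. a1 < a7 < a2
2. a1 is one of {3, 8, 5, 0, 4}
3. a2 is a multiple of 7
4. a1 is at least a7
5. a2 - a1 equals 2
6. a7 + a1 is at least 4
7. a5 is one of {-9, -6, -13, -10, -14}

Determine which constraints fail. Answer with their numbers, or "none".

1. values 5, 1, 7; a1 = 5 is not < a7 = 1  false
2. a1 = 5 is in {3, 8, 5, 0, 4}  true
3. 7 / 7 = 1, so 7 divides 7  true
4. a1 = 5, a7 = 1; 5 ≥ 1  true
5. a2 - a1 = 7 - 5 = 2  true
6. a7 + a1 = 1 + 5 = 6; 6 ≥ 4  true
7. a5 = -9 is in {-9, -6, -13, -10, -14}  true

No — constraint 1 is not satisfied.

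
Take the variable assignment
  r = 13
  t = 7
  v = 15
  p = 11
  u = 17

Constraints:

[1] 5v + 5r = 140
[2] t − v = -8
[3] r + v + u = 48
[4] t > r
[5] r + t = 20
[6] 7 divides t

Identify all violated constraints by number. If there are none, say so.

Constraints 3, 4 do not hold.

[1] 5v + 5r = 5(15) + 5(13) = 140 — satisfied.
[2] t − v = 7 − 15 = -8 — satisfied.
[3] r + v + u = 13 + 15 + 17 = 45, not 48 — violated.
[4] t = 7, r = 13; 7 ≤ 13 (want >) — violated.
[5] r + t = 13 + 7 = 20 — satisfied.
[6] 7 / 7 = 1, so 7 divides 7 — satisfied.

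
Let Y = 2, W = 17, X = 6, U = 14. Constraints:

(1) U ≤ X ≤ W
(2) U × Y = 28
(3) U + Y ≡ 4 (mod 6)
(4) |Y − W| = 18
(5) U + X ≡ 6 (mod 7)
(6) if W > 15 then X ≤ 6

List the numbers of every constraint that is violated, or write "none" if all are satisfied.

(1) values 14, 6, 17; U = 14 is not ≤ X = 6  ✗
(2) U × Y = 14 × 2 = 28  ✓
(3) U + Y = 16; 16 mod 6 = 4  ✓
(4) |2 − 17| = 15, not 18  ✗
(5) U + X = 20; 20 mod 7 = 6  ✓
(6) W = 17 > 15, so we need X ≤ 6; X = 6 ≤ 6  ✓

Violated: 1 and 4.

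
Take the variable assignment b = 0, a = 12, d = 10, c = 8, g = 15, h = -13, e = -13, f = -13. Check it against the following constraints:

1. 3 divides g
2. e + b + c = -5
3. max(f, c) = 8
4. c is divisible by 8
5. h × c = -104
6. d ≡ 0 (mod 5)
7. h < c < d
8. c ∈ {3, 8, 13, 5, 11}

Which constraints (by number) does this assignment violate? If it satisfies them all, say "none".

1. 15 / 3 = 5, so 3 divides 15  holds
2. e + b + c = -13 + 0 + 8 = -5  holds
3. max(-13, 8) = 8  holds
4. 8 / 8 = 1, so 8 divides 8  holds
5. h × c = -13 × 8 = -104  holds
6. 10 mod 5 = 0  holds
7. values -13 < 8 < 10  holds
8. c = 8 is in {3, 8, 13, 5, 11}  holds

None — every constraint holds.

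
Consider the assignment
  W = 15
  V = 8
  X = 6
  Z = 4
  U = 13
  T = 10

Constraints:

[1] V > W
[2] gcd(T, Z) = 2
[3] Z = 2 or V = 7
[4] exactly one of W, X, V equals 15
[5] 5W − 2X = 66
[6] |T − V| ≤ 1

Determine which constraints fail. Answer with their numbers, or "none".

[1] V = 8, W = 15; 8 ≤ 15 (want >)  no
[2] gcd(10, 4) = 2  yes
[3] Z = 4 ≠ 2 and V = 8 ≠ 7; both disjuncts false  no
[4] W=15, X=6, V=8; 1 of them equals 15  yes
[5] 5W − 2X = 5(15) − 2(6) = 63, not 66  no
[6] |10 − 8| = 2; 2 > 1, exceeds bound 1  no

The assignment fails constraints 1, 3, 5, and 6.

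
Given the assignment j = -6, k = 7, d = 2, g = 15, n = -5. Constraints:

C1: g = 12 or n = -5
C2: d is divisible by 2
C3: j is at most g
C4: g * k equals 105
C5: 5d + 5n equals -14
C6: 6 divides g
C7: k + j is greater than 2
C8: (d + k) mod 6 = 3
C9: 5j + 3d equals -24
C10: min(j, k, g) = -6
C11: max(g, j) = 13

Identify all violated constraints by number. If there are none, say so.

Constraints 5, 6, 7, and 11 do not hold.

C1: g = 15 ≠ 12, but n = -5 = -5 (second disjunct) — OK.
C2: 2 / 2 = 1, so 2 divides 2 — OK.
C3: j = -6, g = 15; -6 ≤ 15 — OK.
C4: g * k = 15 * 7 = 105 — OK.
C5: 5d + 5n = 5(2) + 5(-5) = -15, not -14 — violated.
C6: 15 = 6*2 + 3, so 6 does not divide 15 — violated.
C7: k + j = 7 + (-6) = 1; 1 ≤ 2, bound 2 not met — violated.
C8: d + k = 9; 9 mod 6 = 3 — OK.
C9: 5j + 3d = 5(-6) + 3(2) = -24 — OK.
C10: min(-6, 7, 15) = -6 — OK.
C11: max(15, -6) = 15, not 13 — violated.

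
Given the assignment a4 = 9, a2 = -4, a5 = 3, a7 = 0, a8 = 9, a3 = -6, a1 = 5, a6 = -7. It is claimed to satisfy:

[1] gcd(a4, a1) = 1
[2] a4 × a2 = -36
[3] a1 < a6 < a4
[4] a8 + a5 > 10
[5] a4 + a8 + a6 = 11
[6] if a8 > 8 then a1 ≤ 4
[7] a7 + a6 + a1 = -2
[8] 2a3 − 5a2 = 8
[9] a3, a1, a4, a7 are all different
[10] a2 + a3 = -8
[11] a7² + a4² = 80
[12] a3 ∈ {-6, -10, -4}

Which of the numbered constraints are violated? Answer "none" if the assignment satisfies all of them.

Violated: 3, 6, 10, and 11.

[1] gcd(9, 5) = 1  true
[2] a4 × a2 = 9 × (-4) = -36  true
[3] values 5, -7, 9; a1 = 5 is not < a6 = -7  false
[4] a8 + a5 = 9 + 3 = 12; 12 > 10  true
[5] a4 + a8 + a6 = 9 + 9 + (-7) = 11  true
[6] a8 = 9 > 8, so we need a1 ≤ 4; but a1 = 5 > 4  false
[7] a7 + a6 + a1 = 0 + (-7) + 5 = -2  true
[8] 2a3 − 5a2 = 2(-6) − 5(-4) = 8  true
[9] values -6, 5, 9, 0 are pairwise distinct  true
[10] a2 + a3 = -4 + (-6) = -10, not -8  false
[11] a7² + a4² = 0² + 9² = 0 + 81 = 81, not 80  false
[12] a3 = -6 is in {-6, -10, -4}  true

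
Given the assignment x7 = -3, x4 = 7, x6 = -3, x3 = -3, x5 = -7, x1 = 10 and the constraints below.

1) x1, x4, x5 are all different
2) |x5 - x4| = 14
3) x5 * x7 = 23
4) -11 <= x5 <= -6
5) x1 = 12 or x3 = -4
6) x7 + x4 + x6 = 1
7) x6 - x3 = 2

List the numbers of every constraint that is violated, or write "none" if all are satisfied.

Violated: 3, 5, and 7.

1) values 10, 7, -7 are pairwise distinct  ✓
2) |-7 - 7| = 14  ✓
3) x5 * x7 = -7 * (-3) = 21, not 23  ✗
4) x5 = -7 lies in [-11, -6]  ✓
5) x1 = 10 ≠ 12 and x3 = -3 ≠ -4; both disjuncts false  ✗
6) x7 + x4 + x6 = -3 + 7 + (-3) = 1  ✓
7) x6 - x3 = -3 - (-3) = 0, not 2  ✗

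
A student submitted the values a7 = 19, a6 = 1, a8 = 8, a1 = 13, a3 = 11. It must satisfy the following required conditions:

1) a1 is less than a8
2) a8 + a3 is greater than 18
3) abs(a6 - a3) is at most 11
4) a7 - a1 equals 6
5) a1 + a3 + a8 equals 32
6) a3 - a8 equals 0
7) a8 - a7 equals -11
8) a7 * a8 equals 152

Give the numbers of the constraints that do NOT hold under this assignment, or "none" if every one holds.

1) a1 = 13, a8 = 8; 13 ≥ 8 (want <) — does not hold.
2) a8 + a3 = 8 + 11 = 19; 19 > 18 — holds.
3) abs(1 - 11) = 10; 10 ≤ 11 — holds.
4) a7 - a1 = 19 - 13 = 6 — holds.
5) a1 + a3 + a8 = 13 + 11 + 8 = 32 — holds.
6) a3 - a8 = 11 - 8 = 3, not 0 — does not hold.
7) a8 - a7 = 8 - 19 = -11 — holds.
8) a7 * a8 = 19 * 8 = 152 — holds.

No — constraints 1 and 6 are not satisfied.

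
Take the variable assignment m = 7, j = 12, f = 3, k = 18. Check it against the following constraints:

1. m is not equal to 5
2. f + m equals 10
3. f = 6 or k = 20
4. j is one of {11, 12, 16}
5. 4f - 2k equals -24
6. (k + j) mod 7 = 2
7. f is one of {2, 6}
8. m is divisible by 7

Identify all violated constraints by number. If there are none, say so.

Violated: 3 and 7.

1. m = 7, and 7 ≠ 5 — holds.
2. f + m = 3 + 7 = 10 — holds.
3. f = 3 ≠ 6 and k = 18 ≠ 20; both disjuncts false — fails.
4. j = 12 is in {11, 12, 16} — holds.
5. 4f - 2k = 4(3) - 2(18) = -24 — holds.
6. k + j = 30; 30 mod 7 = 2 — holds.
7. f = 3 is not in {2, 6} — fails.
8. 7 / 7 = 1, so 7 divides 7 — holds.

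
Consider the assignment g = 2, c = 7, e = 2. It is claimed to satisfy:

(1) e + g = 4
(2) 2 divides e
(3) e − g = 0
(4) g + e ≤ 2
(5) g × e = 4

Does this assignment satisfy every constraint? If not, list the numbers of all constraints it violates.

(1) e + g = 2 + 2 = 4 — OK.
(2) 2 / 2 = 1, so 2 divides 2 — OK.
(3) e − g = 2 − 2 = 0 — OK.
(4) g + e = 2 + 2 = 4; 4 > 2, bound 2 not met — violated.
(5) g × e = 2 × 2 = 4 — OK.

Constraint 4 is violated.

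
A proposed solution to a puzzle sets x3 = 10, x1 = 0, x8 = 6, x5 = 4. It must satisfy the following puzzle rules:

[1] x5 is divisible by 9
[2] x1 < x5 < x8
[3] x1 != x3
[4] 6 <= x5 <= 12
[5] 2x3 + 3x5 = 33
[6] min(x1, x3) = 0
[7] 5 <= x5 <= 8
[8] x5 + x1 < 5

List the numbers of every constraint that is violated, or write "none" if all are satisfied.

[1] 4 = 9*0 + 4, so 9 does not divide 4 — violated.
[2] values 0 < 4 < 6 — satisfied.
[3] x1 = 0, x3 = 10; distinct — satisfied.
[4] x5 = 4 is outside [6, 12] — violated.
[5] 2x3 + 3x5 = 2(10) + 3(4) = 32, not 33 — violated.
[6] min(0, 10) = 0 — satisfied.
[7] x5 = 4 is outside [5, 8] — violated.
[8] x5 + x1 = 4 + 0 = 4; 4 < 5 — satisfied.

No — constraints 1, 4, 5, 7 are not satisfied.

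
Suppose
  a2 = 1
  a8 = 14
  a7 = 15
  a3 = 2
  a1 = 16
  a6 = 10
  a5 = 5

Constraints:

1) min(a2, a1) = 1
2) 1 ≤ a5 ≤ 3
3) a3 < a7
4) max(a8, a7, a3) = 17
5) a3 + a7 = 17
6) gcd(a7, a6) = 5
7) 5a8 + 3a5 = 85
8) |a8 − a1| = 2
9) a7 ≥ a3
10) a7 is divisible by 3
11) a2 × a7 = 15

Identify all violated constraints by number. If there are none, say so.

1) min(1, 16) = 1  OK
2) a5 = 5 is outside [1, 3]  FAIL
3) a3 = 2, a7 = 15; 2 < 15  OK
4) max(14, 15, 2) = 15, not 17  FAIL
5) a3 + a7 = 2 + 15 = 17  OK
6) gcd(15, 10) = 5  OK
7) 5a8 + 3a5 = 5(14) + 3(5) = 85  OK
8) |14 − 16| = 2  OK
9) a7 = 15, a3 = 2; 15 ≥ 2  OK
10) 15 / 3 = 5, so 3 divides 15  OK
11) a2 × a7 = 1 × 15 = 15  OK

The assignment fails constraints 2 and 4.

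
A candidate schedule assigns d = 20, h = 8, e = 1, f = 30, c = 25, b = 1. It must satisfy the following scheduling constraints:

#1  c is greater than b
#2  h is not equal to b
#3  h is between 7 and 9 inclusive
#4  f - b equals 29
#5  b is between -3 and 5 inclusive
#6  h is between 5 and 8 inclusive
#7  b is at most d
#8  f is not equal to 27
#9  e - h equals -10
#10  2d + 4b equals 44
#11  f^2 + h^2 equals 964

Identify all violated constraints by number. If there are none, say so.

Constraint 9 is violated.

#1 c = 25, b = 1; 25 > 1 — holds.
#2 h = 8, b = 1; distinct — holds.
#3 h = 8 lies in [7, 9] — holds.
#4 f - b = 30 - 1 = 29 — holds.
#5 b = 1 lies in [-3, 5] — holds.
#6 h = 8 lies in [5, 8] — holds.
#7 b = 1, d = 20; 1 ≤ 20 — holds.
#8 f = 30, and 30 ≠ 27 — holds.
#9 e - h = 1 - 8 = -7, not -10 — does not hold.
#10 2d + 4b = 2(20) + 4(1) = 44 — holds.
#11 f^2 + h^2 = 30^2 + 8^2 = 900 + 64 = 964 — holds.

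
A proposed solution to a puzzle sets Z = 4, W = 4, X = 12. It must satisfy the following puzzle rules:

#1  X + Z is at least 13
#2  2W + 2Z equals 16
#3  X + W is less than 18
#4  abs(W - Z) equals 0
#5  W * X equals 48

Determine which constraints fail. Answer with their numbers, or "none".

#1 X + Z = 12 + 4 = 16; 16 ≥ 13 — satisfied.
#2 2W + 2Z = 2(4) + 2(4) = 16 — satisfied.
#3 X + W = 12 + 4 = 16; 16 < 18 — satisfied.
#4 abs(4 - 4) = 0 — satisfied.
#5 W * X = 4 * 12 = 48 — satisfied.

All constraints are satisfied.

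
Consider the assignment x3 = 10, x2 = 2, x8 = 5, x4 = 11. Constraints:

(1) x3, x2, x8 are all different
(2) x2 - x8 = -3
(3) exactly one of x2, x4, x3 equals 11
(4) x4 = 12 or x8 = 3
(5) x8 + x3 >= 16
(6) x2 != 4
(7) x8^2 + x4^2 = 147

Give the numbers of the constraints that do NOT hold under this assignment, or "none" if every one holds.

(1) values 10, 2, 5 are pairwise distinct — holds.
(2) x2 - x8 = 2 - 5 = -3 — holds.
(3) x2=2, x4=11, x3=10; 1 of them equals 11 — holds.
(4) x4 = 11 ≠ 12 and x8 = 5 ≠ 3; both disjuncts false — does not hold.
(5) x8 + x3 = 5 + 10 = 15; 15 < 16, bound 16 not met — does not hold.
(6) x2 = 2, and 2 ≠ 4 — holds.
(7) x8^2 + x4^2 = 5^2 + 11^2 = 25 + 121 = 146, not 147 — does not hold.

Constraints 4, 5, and 7 are violated.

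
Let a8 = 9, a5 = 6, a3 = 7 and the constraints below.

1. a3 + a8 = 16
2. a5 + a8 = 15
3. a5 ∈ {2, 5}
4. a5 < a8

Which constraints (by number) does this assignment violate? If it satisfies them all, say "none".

1. a3 + a8 = 7 + 9 = 16 — satisfied.
2. a5 + a8 = 6 + 9 = 15 — satisfied.
3. a5 = 6 is not in {2, 5} — violated.
4. a5 = 6, a8 = 9; 6 < 9 — satisfied.

The assignment fails constraint 3.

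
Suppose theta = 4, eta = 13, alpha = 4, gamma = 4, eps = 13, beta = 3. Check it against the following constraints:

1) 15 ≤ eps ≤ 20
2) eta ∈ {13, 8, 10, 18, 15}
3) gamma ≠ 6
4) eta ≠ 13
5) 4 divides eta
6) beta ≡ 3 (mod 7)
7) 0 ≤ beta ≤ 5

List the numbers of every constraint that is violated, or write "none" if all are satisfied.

1) eps = 13 is outside [15, 20] — violated.
2) eta = 13 is in {13, 8, 10, 18, 15} — satisfied.
3) gamma = 4, and 4 ≠ 6 — satisfied.
4) eta = 13, but 13 is required to differ — violated.
5) 13 = 4×3 + 1, so 4 does not divide 13 — violated.
6) 3 mod 7 = 3 — satisfied.
7) beta = 3 lies in [0, 5] — satisfied.

No — constraints 1, 4, 5 are not satisfied.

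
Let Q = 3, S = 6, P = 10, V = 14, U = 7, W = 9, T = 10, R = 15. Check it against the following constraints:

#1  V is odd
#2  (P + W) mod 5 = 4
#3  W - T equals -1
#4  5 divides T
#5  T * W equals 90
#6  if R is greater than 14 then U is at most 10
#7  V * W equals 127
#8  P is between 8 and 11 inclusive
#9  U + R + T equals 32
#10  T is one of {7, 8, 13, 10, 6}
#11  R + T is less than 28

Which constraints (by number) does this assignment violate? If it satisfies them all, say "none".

#1 V = 14 is even — does not hold.
#2 P + W = 19; 19 mod 5 = 4 — holds.
#3 W - T = 9 - 10 = -1 — holds.
#4 10 / 5 = 2, so 5 divides 10 — holds.
#5 T * W = 10 * 9 = 90 — holds.
#6 R = 15 > 14, so we need U ≤ 10; U = 7 ≤ 10 — holds.
#7 V * W = 14 * 9 = 126, not 127 — does not hold.
#8 P = 10 lies in [8, 11] — holds.
#9 U + R + T = 7 + 15 + 10 = 32 — holds.
#10 T = 10 is in {7, 8, 13, 10, 6} — holds.
#11 R + T = 15 + 10 = 25; 25 < 28 — holds.

Constraints 1 and 7 do not hold.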